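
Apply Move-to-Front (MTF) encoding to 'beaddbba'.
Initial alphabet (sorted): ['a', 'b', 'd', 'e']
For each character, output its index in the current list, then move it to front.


MTF encoding:
'b': index 1 in ['a', 'b', 'd', 'e'] -> ['b', 'a', 'd', 'e']
'e': index 3 in ['b', 'a', 'd', 'e'] -> ['e', 'b', 'a', 'd']
'a': index 2 in ['e', 'b', 'a', 'd'] -> ['a', 'e', 'b', 'd']
'd': index 3 in ['a', 'e', 'b', 'd'] -> ['d', 'a', 'e', 'b']
'd': index 0 in ['d', 'a', 'e', 'b'] -> ['d', 'a', 'e', 'b']
'b': index 3 in ['d', 'a', 'e', 'b'] -> ['b', 'd', 'a', 'e']
'b': index 0 in ['b', 'd', 'a', 'e'] -> ['b', 'd', 'a', 'e']
'a': index 2 in ['b', 'd', 'a', 'e'] -> ['a', 'b', 'd', 'e']


Output: [1, 3, 2, 3, 0, 3, 0, 2]


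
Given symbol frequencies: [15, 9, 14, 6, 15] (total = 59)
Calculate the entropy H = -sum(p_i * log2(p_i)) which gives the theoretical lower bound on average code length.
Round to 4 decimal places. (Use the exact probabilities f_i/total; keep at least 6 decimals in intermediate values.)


Per-symbol terms -p_i * log2(p_i) with p_i = f_i/59:
  p = 15/59 = 0.254237: log2(p) = -1.975752, -p*log2(p) = 0.502310
  p = 9/59 = 0.152542: log2(p) = -2.712718, -p*log2(p) = 0.413804
  p = 14/59 = 0.237288: log2(p) = -2.075288, -p*log2(p) = 0.492441
  p = 6/59 = 0.101695: log2(p) = -3.297681, -p*log2(p) = 0.335357
  p = 15/59 = 0.254237: log2(p) = -1.975752, -p*log2(p) = 0.502310
H = 0.502310 + 0.413804 + 0.492441 + 0.335357 + 0.502310 = 2.246222

H = 2.2462 bits/symbol


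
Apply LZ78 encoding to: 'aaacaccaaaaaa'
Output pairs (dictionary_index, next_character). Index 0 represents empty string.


LZ78 encoding steps:
Dictionary: {0: ''}
Step 1: w='' (idx 0), next='a' -> output (0, 'a'), add 'a' as idx 1
Step 2: w='a' (idx 1), next='a' -> output (1, 'a'), add 'aa' as idx 2
Step 3: w='' (idx 0), next='c' -> output (0, 'c'), add 'c' as idx 3
Step 4: w='a' (idx 1), next='c' -> output (1, 'c'), add 'ac' as idx 4
Step 5: w='c' (idx 3), next='a' -> output (3, 'a'), add 'ca' as idx 5
Step 6: w='aa' (idx 2), next='a' -> output (2, 'a'), add 'aaa' as idx 6
Step 7: w='aa' (idx 2), end of input -> output (2, '')


Encoded: [(0, 'a'), (1, 'a'), (0, 'c'), (1, 'c'), (3, 'a'), (2, 'a'), (2, '')]


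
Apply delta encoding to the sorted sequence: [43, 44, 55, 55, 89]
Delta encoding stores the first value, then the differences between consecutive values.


First value: 43
Deltas:
  44 - 43 = 1
  55 - 44 = 11
  55 - 55 = 0
  89 - 55 = 34


Delta encoded: [43, 1, 11, 0, 34]


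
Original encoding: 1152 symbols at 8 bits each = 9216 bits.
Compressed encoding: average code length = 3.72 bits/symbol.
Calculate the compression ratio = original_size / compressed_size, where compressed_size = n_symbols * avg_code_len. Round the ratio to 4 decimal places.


original_size = n_symbols * orig_bits = 1152 * 8 = 9216 bits
compressed_size = n_symbols * avg_code_len = 1152 * 3.72 = 4285.44 bits
ratio = original_size / compressed_size = 9216 / 4285.44 = 2.1505

Compression ratio = 2.1505


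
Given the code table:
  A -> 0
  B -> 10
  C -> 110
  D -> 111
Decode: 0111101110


Decoding:
0 -> A
111 -> D
10 -> B
111 -> D
0 -> A


Result: ADBDA


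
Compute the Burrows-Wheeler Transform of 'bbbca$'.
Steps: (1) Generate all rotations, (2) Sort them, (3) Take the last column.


Rotations (sorted):
  0: $bbbca -> last char: a
  1: a$bbbc -> last char: c
  2: bbbca$ -> last char: $
  3: bbca$b -> last char: b
  4: bca$bb -> last char: b
  5: ca$bbb -> last char: b


BWT = ac$bbb


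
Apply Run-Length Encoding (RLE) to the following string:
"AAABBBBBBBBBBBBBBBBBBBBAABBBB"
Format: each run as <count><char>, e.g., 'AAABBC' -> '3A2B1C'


Scanning runs left to right:
  i=0: run of 'A' x 3 -> '3A'
  i=3: run of 'B' x 20 -> '20B'
  i=23: run of 'A' x 2 -> '2A'
  i=25: run of 'B' x 4 -> '4B'

RLE = 3A20B2A4B


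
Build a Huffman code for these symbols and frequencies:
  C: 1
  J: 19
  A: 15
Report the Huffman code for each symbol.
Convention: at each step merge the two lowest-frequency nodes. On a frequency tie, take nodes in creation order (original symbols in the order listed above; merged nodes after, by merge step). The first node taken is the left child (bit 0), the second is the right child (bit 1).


Huffman tree construction:
Step 1: Merge C(1) + A(15) = 16
Step 2: Merge (C+A)(16) + J(19) = 35
Read each symbol's code off the tree from the root (left child = 0, right child = 1).

Codes:
  C: 00 (length 2)
  J: 1 (length 1)
  A: 01 (length 2)
Average code length: 51/35 = 1.4571 bits/symbol


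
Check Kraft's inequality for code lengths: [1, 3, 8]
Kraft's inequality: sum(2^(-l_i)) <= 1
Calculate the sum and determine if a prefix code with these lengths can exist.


Sum = 2^(-1) + 2^(-3) + 2^(-8)
    = 0.5 + 0.125 + 0.00390625
    = 161/256 = 0.62890625
Since 0.62890625 <= 1, Kraft's inequality IS satisfied.
A prefix code with these lengths CAN exist.

Kraft sum = 0.62890625. Satisfied.


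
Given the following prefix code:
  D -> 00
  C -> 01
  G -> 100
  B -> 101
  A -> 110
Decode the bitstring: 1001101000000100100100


Decoding step by step:
Bits 100 -> G
Bits 110 -> A
Bits 100 -> G
Bits 00 -> D
Bits 00 -> D
Bits 100 -> G
Bits 100 -> G
Bits 100 -> G


Decoded message: GAGDDGGG


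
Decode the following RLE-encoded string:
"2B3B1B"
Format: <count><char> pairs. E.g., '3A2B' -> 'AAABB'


Expanding each <count><char> pair:
  2B -> 'BB'
  3B -> 'BBB'
  1B -> 'B'

Decoded = BBBBBB


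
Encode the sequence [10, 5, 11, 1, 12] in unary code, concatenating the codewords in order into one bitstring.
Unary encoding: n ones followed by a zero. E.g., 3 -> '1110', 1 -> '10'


Encode each number as n ones followed by a terminating 0:
  10 -> 11111111110 (11 bits)
  5 -> 111110 (6 bits)
  11 -> 111111111110 (12 bits)
  1 -> 10 (2 bits)
  12 -> 1111111111110 (13 bits)
Total length = 11 + 6 + 12 + 2 + 13 = 44 bits.

Unary([10, 5, 11, 1, 12]) = 11111111110111110111111111110101111111111110 (44 bits)


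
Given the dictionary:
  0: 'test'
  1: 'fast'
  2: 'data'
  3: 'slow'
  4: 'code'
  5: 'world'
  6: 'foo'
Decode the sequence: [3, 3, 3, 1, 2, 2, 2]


Look up each index in the dictionary:
  3 -> 'slow'
  3 -> 'slow'
  3 -> 'slow'
  1 -> 'fast'
  2 -> 'data'
  2 -> 'data'
  2 -> 'data'

Decoded: "slow slow slow fast data data data"


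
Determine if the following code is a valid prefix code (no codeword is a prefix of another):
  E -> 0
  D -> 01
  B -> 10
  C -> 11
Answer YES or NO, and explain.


Checking each pair (does one codeword prefix another?):
  E='0' vs D='01': prefix -- VIOLATION

NO -- this is NOT a valid prefix code. E (0) is a prefix of D (01).


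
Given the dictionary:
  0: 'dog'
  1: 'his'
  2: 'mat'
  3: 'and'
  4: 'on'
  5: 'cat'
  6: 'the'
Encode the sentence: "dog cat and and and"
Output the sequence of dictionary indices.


Look up each word in the dictionary:
  'dog' -> 0
  'cat' -> 5
  'and' -> 3
  'and' -> 3
  'and' -> 3

Encoded: [0, 5, 3, 3, 3]


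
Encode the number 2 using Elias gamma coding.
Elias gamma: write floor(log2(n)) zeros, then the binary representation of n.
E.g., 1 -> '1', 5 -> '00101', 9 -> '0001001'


num_bits = floor(log2(2)) + 1 = 2
leading_zeros = num_bits - 1 = 1
binary(2) = 10

Elias gamma(2) = '0' + '10' = 010 (3 bits)


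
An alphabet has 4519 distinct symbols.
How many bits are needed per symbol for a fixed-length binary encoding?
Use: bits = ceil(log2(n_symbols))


log2(4519) = 12.1418
Bracket: 2^12 = 4096 < 4519 <= 2^13 = 8192
So ceil(log2(4519)) = 13

bits = ceil(log2(4519)) = ceil(12.1418) = 13 bits


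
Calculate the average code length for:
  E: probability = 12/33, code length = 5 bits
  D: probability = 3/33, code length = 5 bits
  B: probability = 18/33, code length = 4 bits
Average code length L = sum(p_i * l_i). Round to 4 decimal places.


Weighted contributions p_i * l_i:
  E: (12/33) * 5 = 60/33
  D: (3/33) * 5 = 15/33
  B: (18/33) * 4 = 72/33
Sum = (60 + 15 + 72)/33 = 147/33

L = 147/33 = 4.4545 bits/symbol


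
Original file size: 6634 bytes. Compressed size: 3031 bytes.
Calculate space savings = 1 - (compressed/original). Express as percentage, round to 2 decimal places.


ratio = compressed/original = 3031/6634 = 0.456889
savings = 1 - ratio = 1 - 0.456889 = 0.543111
as a percentage: 0.543111 * 100 = 54.31%

Space savings = 1 - 3031/6634 = 54.31%


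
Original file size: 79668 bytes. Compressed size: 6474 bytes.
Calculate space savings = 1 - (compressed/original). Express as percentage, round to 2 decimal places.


ratio = compressed/original = 6474/79668 = 0.081262
savings = 1 - ratio = 1 - 0.081262 = 0.918738
as a percentage: 0.918738 * 100 = 91.87%

Space savings = 1 - 6474/79668 = 91.87%


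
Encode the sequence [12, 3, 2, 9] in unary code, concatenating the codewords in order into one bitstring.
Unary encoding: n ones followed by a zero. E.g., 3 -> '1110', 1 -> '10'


Encode each number as n ones followed by a terminating 0:
  12 -> 1111111111110 (13 bits)
  3 -> 1110 (4 bits)
  2 -> 110 (3 bits)
  9 -> 1111111110 (10 bits)
Total length = 13 + 4 + 3 + 10 = 30 bits.

Unary([12, 3, 2, 9]) = 111111111111011101101111111110 (30 bits)


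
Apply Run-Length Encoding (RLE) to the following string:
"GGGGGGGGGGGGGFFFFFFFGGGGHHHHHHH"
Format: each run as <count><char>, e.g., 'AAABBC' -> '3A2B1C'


Scanning runs left to right:
  i=0: run of 'G' x 13 -> '13G'
  i=13: run of 'F' x 7 -> '7F'
  i=20: run of 'G' x 4 -> '4G'
  i=24: run of 'H' x 7 -> '7H'

RLE = 13G7F4G7H


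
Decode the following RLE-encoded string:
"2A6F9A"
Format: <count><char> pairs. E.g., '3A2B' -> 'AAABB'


Expanding each <count><char> pair:
  2A -> 'AA'
  6F -> 'FFFFFF'
  9A -> 'AAAAAAAAA'

Decoded = AAFFFFFFAAAAAAAAA


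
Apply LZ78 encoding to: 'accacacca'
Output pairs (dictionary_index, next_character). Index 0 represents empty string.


LZ78 encoding steps:
Dictionary: {0: ''}
Step 1: w='' (idx 0), next='a' -> output (0, 'a'), add 'a' as idx 1
Step 2: w='' (idx 0), next='c' -> output (0, 'c'), add 'c' as idx 2
Step 3: w='c' (idx 2), next='a' -> output (2, 'a'), add 'ca' as idx 3
Step 4: w='ca' (idx 3), next='c' -> output (3, 'c'), add 'cac' as idx 4
Step 5: w='ca' (idx 3), end of input -> output (3, '')


Encoded: [(0, 'a'), (0, 'c'), (2, 'a'), (3, 'c'), (3, '')]


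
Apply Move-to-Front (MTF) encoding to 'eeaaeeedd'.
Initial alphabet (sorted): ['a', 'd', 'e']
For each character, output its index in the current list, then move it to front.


MTF encoding:
'e': index 2 in ['a', 'd', 'e'] -> ['e', 'a', 'd']
'e': index 0 in ['e', 'a', 'd'] -> ['e', 'a', 'd']
'a': index 1 in ['e', 'a', 'd'] -> ['a', 'e', 'd']
'a': index 0 in ['a', 'e', 'd'] -> ['a', 'e', 'd']
'e': index 1 in ['a', 'e', 'd'] -> ['e', 'a', 'd']
'e': index 0 in ['e', 'a', 'd'] -> ['e', 'a', 'd']
'e': index 0 in ['e', 'a', 'd'] -> ['e', 'a', 'd']
'd': index 2 in ['e', 'a', 'd'] -> ['d', 'e', 'a']
'd': index 0 in ['d', 'e', 'a'] -> ['d', 'e', 'a']


Output: [2, 0, 1, 0, 1, 0, 0, 2, 0]


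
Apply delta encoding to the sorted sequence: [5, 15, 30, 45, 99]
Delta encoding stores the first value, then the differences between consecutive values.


First value: 5
Deltas:
  15 - 5 = 10
  30 - 15 = 15
  45 - 30 = 15
  99 - 45 = 54


Delta encoded: [5, 10, 15, 15, 54]


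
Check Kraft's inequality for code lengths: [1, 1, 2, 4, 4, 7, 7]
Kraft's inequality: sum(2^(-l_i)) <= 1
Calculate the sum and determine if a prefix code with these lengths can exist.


Sum = 2^(-1) + 2^(-1) + 2^(-2) + 2^(-4) + 2^(-4) + 2^(-7) + 2^(-7)
    = 0.5 + 0.5 + 0.25 + 0.0625 + 0.0625 + 0.0078125 + 0.0078125
    = 178/128 = 1.390625
Since 1.390625 > 1, Kraft's inequality is NOT satisfied.
A prefix code with these lengths CANNOT exist.

Kraft sum = 1.390625. Not satisfied.


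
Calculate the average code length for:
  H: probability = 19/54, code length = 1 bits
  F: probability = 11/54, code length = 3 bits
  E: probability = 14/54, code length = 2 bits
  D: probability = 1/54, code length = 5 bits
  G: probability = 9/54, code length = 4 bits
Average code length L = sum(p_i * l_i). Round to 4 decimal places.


Weighted contributions p_i * l_i:
  H: (19/54) * 1 = 19/54
  F: (11/54) * 3 = 33/54
  E: (14/54) * 2 = 28/54
  D: (1/54) * 5 = 5/54
  G: (9/54) * 4 = 36/54
Sum = (19 + 33 + 28 + 5 + 36)/54 = 121/54

L = 121/54 = 2.2407 bits/symbol


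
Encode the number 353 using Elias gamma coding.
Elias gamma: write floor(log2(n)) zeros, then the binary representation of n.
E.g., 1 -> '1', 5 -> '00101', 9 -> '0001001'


num_bits = floor(log2(353)) + 1 = 9
leading_zeros = num_bits - 1 = 8
binary(353) = 101100001

Elias gamma(353) = '00000000' + '101100001' = 00000000101100001 (17 bits)


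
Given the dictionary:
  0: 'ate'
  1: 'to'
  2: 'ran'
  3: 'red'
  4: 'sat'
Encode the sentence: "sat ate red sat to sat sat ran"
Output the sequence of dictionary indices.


Look up each word in the dictionary:
  'sat' -> 4
  'ate' -> 0
  'red' -> 3
  'sat' -> 4
  'to' -> 1
  'sat' -> 4
  'sat' -> 4
  'ran' -> 2

Encoded: [4, 0, 3, 4, 1, 4, 4, 2]


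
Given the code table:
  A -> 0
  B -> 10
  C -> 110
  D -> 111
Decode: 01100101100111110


Decoding:
0 -> A
110 -> C
0 -> A
10 -> B
110 -> C
0 -> A
111 -> D
110 -> C


Result: ACABCADC


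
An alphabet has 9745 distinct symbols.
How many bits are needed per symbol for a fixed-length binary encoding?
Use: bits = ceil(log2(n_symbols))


log2(9745) = 13.2504
Bracket: 2^13 = 8192 < 9745 <= 2^14 = 16384
So ceil(log2(9745)) = 14

bits = ceil(log2(9745)) = ceil(13.2504) = 14 bits


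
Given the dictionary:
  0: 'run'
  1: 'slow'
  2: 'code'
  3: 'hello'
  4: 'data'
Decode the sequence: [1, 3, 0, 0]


Look up each index in the dictionary:
  1 -> 'slow'
  3 -> 'hello'
  0 -> 'run'
  0 -> 'run'

Decoded: "slow hello run run"


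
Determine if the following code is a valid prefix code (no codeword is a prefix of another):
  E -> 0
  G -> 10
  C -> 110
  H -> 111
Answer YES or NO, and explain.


Checking each pair (does one codeword prefix another?):
  E='0' vs G='10': no prefix
  E='0' vs C='110': no prefix
  E='0' vs H='111': no prefix
  G='10' vs E='0': no prefix
  G='10' vs C='110': no prefix
  G='10' vs H='111': no prefix
  C='110' vs E='0': no prefix
  C='110' vs G='10': no prefix
  C='110' vs H='111': no prefix
  H='111' vs E='0': no prefix
  H='111' vs G='10': no prefix
  H='111' vs C='110': no prefix
No violation found over all pairs.

YES -- this is a valid prefix code. No codeword is a prefix of any other codeword.


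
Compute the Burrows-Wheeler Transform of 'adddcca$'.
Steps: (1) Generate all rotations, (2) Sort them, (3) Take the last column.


Rotations (sorted):
  0: $adddcca -> last char: a
  1: a$adddcc -> last char: c
  2: adddcca$ -> last char: $
  3: ca$adddc -> last char: c
  4: cca$addd -> last char: d
  5: dcca$add -> last char: d
  6: ddcca$ad -> last char: d
  7: dddcca$a -> last char: a


BWT = ac$cddda


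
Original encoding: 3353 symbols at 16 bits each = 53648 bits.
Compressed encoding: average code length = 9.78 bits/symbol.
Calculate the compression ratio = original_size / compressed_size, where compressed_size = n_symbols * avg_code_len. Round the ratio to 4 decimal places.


original_size = n_symbols * orig_bits = 3353 * 16 = 53648 bits
compressed_size = n_symbols * avg_code_len = 3353 * 9.78 = 32792.34 bits
ratio = original_size / compressed_size = 53648 / 32792.34 = 1.636

Compression ratio = 1.636


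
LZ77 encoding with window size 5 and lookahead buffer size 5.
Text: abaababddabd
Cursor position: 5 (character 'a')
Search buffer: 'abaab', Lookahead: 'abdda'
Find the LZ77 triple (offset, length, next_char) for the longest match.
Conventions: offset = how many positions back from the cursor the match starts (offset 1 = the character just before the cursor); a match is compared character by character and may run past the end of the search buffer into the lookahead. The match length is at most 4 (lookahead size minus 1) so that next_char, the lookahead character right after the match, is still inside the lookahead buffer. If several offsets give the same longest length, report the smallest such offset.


Try each offset into the search buffer:
  offset=1 (pos 4, char 'b'): match length 0
  offset=2 (pos 3, char 'a'): match length 2
  offset=3 (pos 2, char 'a'): match length 1
  offset=4 (pos 1, char 'b'): match length 0
  offset=5 (pos 0, char 'a'): match length 2
Longest match has length 2, found at offsets 2, 5; take the smallest, offset 2.
next_char = character at position 5 + 2 = 7 -> 'd'

Best match: offset=2, length=2 (matching 'ab' starting at position 3)
LZ77 triple: (2, 2, 'd')


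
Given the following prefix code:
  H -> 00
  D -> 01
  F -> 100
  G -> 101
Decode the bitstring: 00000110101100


Decoding step by step:
Bits 00 -> H
Bits 00 -> H
Bits 01 -> D
Bits 101 -> G
Bits 01 -> D
Bits 100 -> F


Decoded message: HHDGDF


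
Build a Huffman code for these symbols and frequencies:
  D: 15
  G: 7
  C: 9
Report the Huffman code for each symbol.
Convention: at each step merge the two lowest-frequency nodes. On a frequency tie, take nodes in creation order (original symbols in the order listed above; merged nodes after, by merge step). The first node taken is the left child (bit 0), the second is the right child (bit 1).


Huffman tree construction:
Step 1: Merge G(7) + C(9) = 16
Step 2: Merge D(15) + (G+C)(16) = 31
Read each symbol's code off the tree from the root (left child = 0, right child = 1).

Codes:
  D: 0 (length 1)
  G: 10 (length 2)
  C: 11 (length 2)
Average code length: 47/31 = 1.5161 bits/symbol


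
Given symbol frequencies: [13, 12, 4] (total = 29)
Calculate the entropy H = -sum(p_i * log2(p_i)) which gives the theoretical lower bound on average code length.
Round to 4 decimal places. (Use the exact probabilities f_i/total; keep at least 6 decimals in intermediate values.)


Per-symbol terms -p_i * log2(p_i) with p_i = f_i/29:
  p = 13/29 = 0.448276: log2(p) = -1.157541, -p*log2(p) = 0.518898
  p = 12/29 = 0.413793: log2(p) = -1.273018, -p*log2(p) = 0.526766
  p = 4/29 = 0.137931: log2(p) = -2.857981, -p*log2(p) = 0.394204
H = 0.518898 + 0.526766 + 0.394204 = 1.439868

H = 1.4399 bits/symbol


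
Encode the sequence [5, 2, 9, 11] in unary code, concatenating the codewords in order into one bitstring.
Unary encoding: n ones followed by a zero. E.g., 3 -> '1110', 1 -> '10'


Encode each number as n ones followed by a terminating 0:
  5 -> 111110 (6 bits)
  2 -> 110 (3 bits)
  9 -> 1111111110 (10 bits)
  11 -> 111111111110 (12 bits)
Total length = 6 + 3 + 10 + 12 = 31 bits.

Unary([5, 2, 9, 11]) = 1111101101111111110111111111110 (31 bits)


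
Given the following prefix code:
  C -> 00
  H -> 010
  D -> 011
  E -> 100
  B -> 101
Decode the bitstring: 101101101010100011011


Decoding step by step:
Bits 101 -> B
Bits 101 -> B
Bits 101 -> B
Bits 010 -> H
Bits 100 -> E
Bits 011 -> D
Bits 011 -> D


Decoded message: BBBHEDD


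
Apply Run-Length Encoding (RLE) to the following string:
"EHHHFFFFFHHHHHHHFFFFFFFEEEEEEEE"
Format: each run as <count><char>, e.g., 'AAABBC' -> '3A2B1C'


Scanning runs left to right:
  i=0: run of 'E' x 1 -> '1E'
  i=1: run of 'H' x 3 -> '3H'
  i=4: run of 'F' x 5 -> '5F'
  i=9: run of 'H' x 7 -> '7H'
  i=16: run of 'F' x 7 -> '7F'
  i=23: run of 'E' x 8 -> '8E'

RLE = 1E3H5F7H7F8E


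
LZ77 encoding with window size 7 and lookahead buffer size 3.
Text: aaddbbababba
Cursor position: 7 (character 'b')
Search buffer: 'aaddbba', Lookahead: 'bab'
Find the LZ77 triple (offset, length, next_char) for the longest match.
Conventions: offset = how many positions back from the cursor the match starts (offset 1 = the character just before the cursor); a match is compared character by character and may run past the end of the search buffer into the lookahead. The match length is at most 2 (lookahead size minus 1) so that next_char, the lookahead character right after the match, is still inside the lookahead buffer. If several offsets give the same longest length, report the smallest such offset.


Try each offset into the search buffer:
  offset=1 (pos 6, char 'a'): match length 0
  offset=2 (pos 5, char 'b'): match length 2
  offset=3 (pos 4, char 'b'): match length 1
  offset=4 (pos 3, char 'd'): match length 0
  offset=5 (pos 2, char 'd'): match length 0
  offset=6 (pos 1, char 'a'): match length 0
  offset=7 (pos 0, char 'a'): match length 0
Longest match has length 2 at offset 2.
next_char = character at position 7 + 2 = 9 -> 'b'

Best match: offset=2, length=2 (matching 'ba' starting at position 5)
LZ77 triple: (2, 2, 'b')


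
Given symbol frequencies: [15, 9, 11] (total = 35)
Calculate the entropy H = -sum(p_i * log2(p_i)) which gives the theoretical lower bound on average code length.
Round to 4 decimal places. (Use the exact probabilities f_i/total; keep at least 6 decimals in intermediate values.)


Per-symbol terms -p_i * log2(p_i) with p_i = f_i/35:
  p = 15/35 = 0.428571: log2(p) = -1.222392, -p*log2(p) = 0.523882
  p = 9/35 = 0.257143: log2(p) = -1.959358, -p*log2(p) = 0.503835
  p = 11/35 = 0.314286: log2(p) = -1.669851, -p*log2(p) = 0.524810
H = 0.523882 + 0.503835 + 0.524810 = 1.552527

H = 1.5525 bits/symbol


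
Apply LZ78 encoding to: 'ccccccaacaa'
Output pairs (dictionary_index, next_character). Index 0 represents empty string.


LZ78 encoding steps:
Dictionary: {0: ''}
Step 1: w='' (idx 0), next='c' -> output (0, 'c'), add 'c' as idx 1
Step 2: w='c' (idx 1), next='c' -> output (1, 'c'), add 'cc' as idx 2
Step 3: w='cc' (idx 2), next='c' -> output (2, 'c'), add 'ccc' as idx 3
Step 4: w='' (idx 0), next='a' -> output (0, 'a'), add 'a' as idx 4
Step 5: w='a' (idx 4), next='c' -> output (4, 'c'), add 'ac' as idx 5
Step 6: w='a' (idx 4), next='a' -> output (4, 'a'), add 'aa' as idx 6


Encoded: [(0, 'c'), (1, 'c'), (2, 'c'), (0, 'a'), (4, 'c'), (4, 'a')]


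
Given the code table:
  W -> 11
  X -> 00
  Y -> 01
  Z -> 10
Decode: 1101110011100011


Decoding:
11 -> W
01 -> Y
11 -> W
00 -> X
11 -> W
10 -> Z
00 -> X
11 -> W


Result: WYWXWZXW


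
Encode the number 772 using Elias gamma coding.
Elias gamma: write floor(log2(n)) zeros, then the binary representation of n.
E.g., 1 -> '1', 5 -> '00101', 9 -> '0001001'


num_bits = floor(log2(772)) + 1 = 10
leading_zeros = num_bits - 1 = 9
binary(772) = 1100000100

Elias gamma(772) = '000000000' + '1100000100' = 0000000001100000100 (19 bits)


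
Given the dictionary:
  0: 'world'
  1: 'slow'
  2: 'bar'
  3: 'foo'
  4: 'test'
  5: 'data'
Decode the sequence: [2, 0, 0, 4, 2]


Look up each index in the dictionary:
  2 -> 'bar'
  0 -> 'world'
  0 -> 'world'
  4 -> 'test'
  2 -> 'bar'

Decoded: "bar world world test bar"


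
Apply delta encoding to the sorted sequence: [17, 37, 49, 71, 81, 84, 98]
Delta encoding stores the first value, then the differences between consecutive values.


First value: 17
Deltas:
  37 - 17 = 20
  49 - 37 = 12
  71 - 49 = 22
  81 - 71 = 10
  84 - 81 = 3
  98 - 84 = 14


Delta encoded: [17, 20, 12, 22, 10, 3, 14]


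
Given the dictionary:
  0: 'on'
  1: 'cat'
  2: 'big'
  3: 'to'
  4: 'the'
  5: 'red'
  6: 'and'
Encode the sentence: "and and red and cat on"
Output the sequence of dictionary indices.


Look up each word in the dictionary:
  'and' -> 6
  'and' -> 6
  'red' -> 5
  'and' -> 6
  'cat' -> 1
  'on' -> 0

Encoded: [6, 6, 5, 6, 1, 0]


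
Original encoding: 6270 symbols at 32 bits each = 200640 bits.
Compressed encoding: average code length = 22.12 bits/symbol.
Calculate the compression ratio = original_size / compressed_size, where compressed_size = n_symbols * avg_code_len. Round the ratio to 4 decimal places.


original_size = n_symbols * orig_bits = 6270 * 32 = 200640 bits
compressed_size = n_symbols * avg_code_len = 6270 * 22.12 = 138692.4 bits
ratio = original_size / compressed_size = 200640 / 138692.4 = 1.4467

Compression ratio = 1.4467


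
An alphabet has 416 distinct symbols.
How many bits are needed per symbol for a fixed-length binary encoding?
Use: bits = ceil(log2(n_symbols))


log2(416) = 8.7004
Bracket: 2^8 = 256 < 416 <= 2^9 = 512
So ceil(log2(416)) = 9

bits = ceil(log2(416)) = ceil(8.7004) = 9 bits


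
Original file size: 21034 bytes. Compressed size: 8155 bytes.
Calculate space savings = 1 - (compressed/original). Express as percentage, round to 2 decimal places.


ratio = compressed/original = 8155/21034 = 0.387706
savings = 1 - ratio = 1 - 0.387706 = 0.612294
as a percentage: 0.612294 * 100 = 61.23%

Space savings = 1 - 8155/21034 = 61.23%


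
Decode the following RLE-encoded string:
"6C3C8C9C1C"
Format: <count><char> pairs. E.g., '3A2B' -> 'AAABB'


Expanding each <count><char> pair:
  6C -> 'CCCCCC'
  3C -> 'CCC'
  8C -> 'CCCCCCCC'
  9C -> 'CCCCCCCCC'
  1C -> 'C'

Decoded = CCCCCCCCCCCCCCCCCCCCCCCCCCC


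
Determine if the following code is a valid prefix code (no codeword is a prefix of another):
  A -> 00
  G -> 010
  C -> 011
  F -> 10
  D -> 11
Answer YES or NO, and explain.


Checking each pair (does one codeword prefix another?):
  A='00' vs G='010': no prefix
  A='00' vs C='011': no prefix
  A='00' vs F='10': no prefix
  A='00' vs D='11': no prefix
  G='010' vs A='00': no prefix
  G='010' vs C='011': no prefix
  G='010' vs F='10': no prefix
  G='010' vs D='11': no prefix
  C='011' vs A='00': no prefix
  C='011' vs G='010': no prefix
  C='011' vs F='10': no prefix
  C='011' vs D='11': no prefix
  F='10' vs A='00': no prefix
  F='10' vs G='010': no prefix
  F='10' vs C='011': no prefix
  F='10' vs D='11': no prefix
  D='11' vs A='00': no prefix
  D='11' vs G='010': no prefix
  D='11' vs C='011': no prefix
  D='11' vs F='10': no prefix
No violation found over all pairs.

YES -- this is a valid prefix code. No codeword is a prefix of any other codeword.


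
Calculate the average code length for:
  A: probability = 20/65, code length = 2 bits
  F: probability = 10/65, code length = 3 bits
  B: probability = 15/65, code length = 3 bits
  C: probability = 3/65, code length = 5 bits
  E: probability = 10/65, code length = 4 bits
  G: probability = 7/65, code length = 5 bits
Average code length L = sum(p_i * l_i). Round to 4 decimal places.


Weighted contributions p_i * l_i:
  A: (20/65) * 2 = 40/65
  F: (10/65) * 3 = 30/65
  B: (15/65) * 3 = 45/65
  C: (3/65) * 5 = 15/65
  E: (10/65) * 4 = 40/65
  G: (7/65) * 5 = 35/65
Sum = (40 + 30 + 45 + 15 + 40 + 35)/65 = 205/65

L = 205/65 = 3.1538 bits/symbol


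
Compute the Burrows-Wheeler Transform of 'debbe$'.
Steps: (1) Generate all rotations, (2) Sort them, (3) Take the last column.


Rotations (sorted):
  0: $debbe -> last char: e
  1: bbe$de -> last char: e
  2: be$deb -> last char: b
  3: debbe$ -> last char: $
  4: e$debb -> last char: b
  5: ebbe$d -> last char: d


BWT = eeb$bd


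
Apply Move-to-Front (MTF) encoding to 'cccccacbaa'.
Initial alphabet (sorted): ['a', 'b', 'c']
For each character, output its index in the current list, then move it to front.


MTF encoding:
'c': index 2 in ['a', 'b', 'c'] -> ['c', 'a', 'b']
'c': index 0 in ['c', 'a', 'b'] -> ['c', 'a', 'b']
'c': index 0 in ['c', 'a', 'b'] -> ['c', 'a', 'b']
'c': index 0 in ['c', 'a', 'b'] -> ['c', 'a', 'b']
'c': index 0 in ['c', 'a', 'b'] -> ['c', 'a', 'b']
'a': index 1 in ['c', 'a', 'b'] -> ['a', 'c', 'b']
'c': index 1 in ['a', 'c', 'b'] -> ['c', 'a', 'b']
'b': index 2 in ['c', 'a', 'b'] -> ['b', 'c', 'a']
'a': index 2 in ['b', 'c', 'a'] -> ['a', 'b', 'c']
'a': index 0 in ['a', 'b', 'c'] -> ['a', 'b', 'c']


Output: [2, 0, 0, 0, 0, 1, 1, 2, 2, 0]


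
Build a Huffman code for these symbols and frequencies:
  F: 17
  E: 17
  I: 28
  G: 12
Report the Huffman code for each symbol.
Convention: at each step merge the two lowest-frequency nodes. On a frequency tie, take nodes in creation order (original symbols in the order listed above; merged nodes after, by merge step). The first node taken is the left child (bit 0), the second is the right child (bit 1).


Huffman tree construction:
Step 1: Merge G(12) + F(17) = 29
Step 2: Merge E(17) + I(28) = 45
Step 3: Merge (G+F)(29) + (E+I)(45) = 74
Read each symbol's code off the tree from the root (left child = 0, right child = 1).

Codes:
  F: 01 (length 2)
  E: 10 (length 2)
  I: 11 (length 2)
  G: 00 (length 2)
Average code length: 148/74 = 2.0000 bits/symbol


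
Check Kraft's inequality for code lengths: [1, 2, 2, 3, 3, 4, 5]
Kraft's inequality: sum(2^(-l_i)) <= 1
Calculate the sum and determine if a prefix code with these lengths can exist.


Sum = 2^(-1) + 2^(-2) + 2^(-2) + 2^(-3) + 2^(-3) + 2^(-4) + 2^(-5)
    = 0.5 + 0.25 + 0.25 + 0.125 + 0.125 + 0.0625 + 0.03125
    = 43/32 = 1.34375
Since 1.34375 > 1, Kraft's inequality is NOT satisfied.
A prefix code with these lengths CANNOT exist.

Kraft sum = 1.34375. Not satisfied.


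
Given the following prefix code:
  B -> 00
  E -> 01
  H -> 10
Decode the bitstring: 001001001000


Decoding step by step:
Bits 00 -> B
Bits 10 -> H
Bits 01 -> E
Bits 00 -> B
Bits 10 -> H
Bits 00 -> B


Decoded message: BHEBHB


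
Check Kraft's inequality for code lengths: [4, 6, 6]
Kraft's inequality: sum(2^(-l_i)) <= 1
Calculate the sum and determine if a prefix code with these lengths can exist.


Sum = 2^(-4) + 2^(-6) + 2^(-6)
    = 0.0625 + 0.015625 + 0.015625
    = 6/64 = 0.09375
Since 0.09375 <= 1, Kraft's inequality IS satisfied.
A prefix code with these lengths CAN exist.

Kraft sum = 0.09375. Satisfied.


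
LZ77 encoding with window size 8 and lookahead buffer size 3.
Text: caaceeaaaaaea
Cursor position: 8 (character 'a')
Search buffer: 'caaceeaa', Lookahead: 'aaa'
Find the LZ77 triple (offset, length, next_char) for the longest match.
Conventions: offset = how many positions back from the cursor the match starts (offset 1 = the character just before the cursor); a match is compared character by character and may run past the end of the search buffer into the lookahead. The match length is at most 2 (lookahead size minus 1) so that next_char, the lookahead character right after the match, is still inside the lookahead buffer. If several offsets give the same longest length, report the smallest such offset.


Try each offset into the search buffer:
  offset=1 (pos 7, char 'a'): match length 2
  offset=2 (pos 6, char 'a'): match length 2
  offset=3 (pos 5, char 'e'): match length 0
  offset=4 (pos 4, char 'e'): match length 0
  offset=5 (pos 3, char 'c'): match length 0
  offset=6 (pos 2, char 'a'): match length 1
  offset=7 (pos 1, char 'a'): match length 2
  offset=8 (pos 0, char 'c'): match length 0
Longest match has length 2, found at offsets 1, 2, 7; take the smallest, offset 1.
next_char = character at position 8 + 2 = 10 -> 'a'

Best match: offset=1, length=2 (matching 'aa' starting at position 7)
LZ77 triple: (1, 2, 'a')


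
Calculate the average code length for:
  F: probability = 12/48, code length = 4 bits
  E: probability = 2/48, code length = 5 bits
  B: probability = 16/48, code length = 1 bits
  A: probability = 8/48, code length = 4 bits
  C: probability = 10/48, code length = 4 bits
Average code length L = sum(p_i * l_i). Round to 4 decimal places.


Weighted contributions p_i * l_i:
  F: (12/48) * 4 = 48/48
  E: (2/48) * 5 = 10/48
  B: (16/48) * 1 = 16/48
  A: (8/48) * 4 = 32/48
  C: (10/48) * 4 = 40/48
Sum = (48 + 10 + 16 + 32 + 40)/48 = 146/48

L = 146/48 = 3.0417 bits/symbol


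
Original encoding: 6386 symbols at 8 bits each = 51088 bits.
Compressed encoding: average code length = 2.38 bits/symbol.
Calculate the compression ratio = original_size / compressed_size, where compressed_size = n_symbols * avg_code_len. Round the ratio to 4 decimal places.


original_size = n_symbols * orig_bits = 6386 * 8 = 51088 bits
compressed_size = n_symbols * avg_code_len = 6386 * 2.38 = 15198.68 bits
ratio = original_size / compressed_size = 51088 / 15198.68 = 3.3613

Compression ratio = 3.3613


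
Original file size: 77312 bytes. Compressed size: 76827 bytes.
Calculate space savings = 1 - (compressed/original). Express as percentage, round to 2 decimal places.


ratio = compressed/original = 76827/77312 = 0.993727
savings = 1 - ratio = 1 - 0.993727 = 0.006273
as a percentage: 0.006273 * 100 = 0.63%

Space savings = 1 - 76827/77312 = 0.63%


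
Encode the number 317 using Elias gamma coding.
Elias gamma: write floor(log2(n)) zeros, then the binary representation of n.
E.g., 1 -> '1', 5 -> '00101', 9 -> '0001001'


num_bits = floor(log2(317)) + 1 = 9
leading_zeros = num_bits - 1 = 8
binary(317) = 100111101

Elias gamma(317) = '00000000' + '100111101' = 00000000100111101 (17 bits)


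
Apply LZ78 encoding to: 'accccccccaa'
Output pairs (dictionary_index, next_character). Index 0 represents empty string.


LZ78 encoding steps:
Dictionary: {0: ''}
Step 1: w='' (idx 0), next='a' -> output (0, 'a'), add 'a' as idx 1
Step 2: w='' (idx 0), next='c' -> output (0, 'c'), add 'c' as idx 2
Step 3: w='c' (idx 2), next='c' -> output (2, 'c'), add 'cc' as idx 3
Step 4: w='cc' (idx 3), next='c' -> output (3, 'c'), add 'ccc' as idx 4
Step 5: w='cc' (idx 3), next='a' -> output (3, 'a'), add 'cca' as idx 5
Step 6: w='a' (idx 1), end of input -> output (1, '')


Encoded: [(0, 'a'), (0, 'c'), (2, 'c'), (3, 'c'), (3, 'a'), (1, '')]


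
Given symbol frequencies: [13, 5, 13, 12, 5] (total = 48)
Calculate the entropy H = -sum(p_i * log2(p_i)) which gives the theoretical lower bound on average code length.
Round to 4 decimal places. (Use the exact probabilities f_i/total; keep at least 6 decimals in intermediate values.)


Per-symbol terms -p_i * log2(p_i) with p_i = f_i/48:
  p = 13/48 = 0.270833: log2(p) = -1.884523, -p*log2(p) = 0.510392
  p = 5/48 = 0.104167: log2(p) = -3.263034, -p*log2(p) = 0.339899
  p = 13/48 = 0.270833: log2(p) = -1.884523, -p*log2(p) = 0.510392
  p = 12/48 = 0.250000: log2(p) = -2.000000, -p*log2(p) = 0.500000
  p = 5/48 = 0.104167: log2(p) = -3.263034, -p*log2(p) = 0.339899
H = 0.510392 + 0.339899 + 0.510392 + 0.500000 + 0.339899 = 2.200582

H = 2.2006 bits/symbol


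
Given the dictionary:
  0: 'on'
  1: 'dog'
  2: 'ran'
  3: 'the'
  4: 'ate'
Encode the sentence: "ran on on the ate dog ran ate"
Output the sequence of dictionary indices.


Look up each word in the dictionary:
  'ran' -> 2
  'on' -> 0
  'on' -> 0
  'the' -> 3
  'ate' -> 4
  'dog' -> 1
  'ran' -> 2
  'ate' -> 4

Encoded: [2, 0, 0, 3, 4, 1, 2, 4]


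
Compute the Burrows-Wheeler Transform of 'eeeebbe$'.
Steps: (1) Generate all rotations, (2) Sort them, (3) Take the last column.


Rotations (sorted):
  0: $eeeebbe -> last char: e
  1: bbe$eeee -> last char: e
  2: be$eeeeb -> last char: b
  3: e$eeeebb -> last char: b
  4: ebbe$eee -> last char: e
  5: eebbe$ee -> last char: e
  6: eeebbe$e -> last char: e
  7: eeeebbe$ -> last char: $


BWT = eebbeee$


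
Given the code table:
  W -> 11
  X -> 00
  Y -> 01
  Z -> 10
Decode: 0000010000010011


Decoding:
00 -> X
00 -> X
01 -> Y
00 -> X
00 -> X
01 -> Y
00 -> X
11 -> W


Result: XXYXXYXW


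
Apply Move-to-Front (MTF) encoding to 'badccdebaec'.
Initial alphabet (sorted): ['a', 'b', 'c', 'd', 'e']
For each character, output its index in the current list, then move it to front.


MTF encoding:
'b': index 1 in ['a', 'b', 'c', 'd', 'e'] -> ['b', 'a', 'c', 'd', 'e']
'a': index 1 in ['b', 'a', 'c', 'd', 'e'] -> ['a', 'b', 'c', 'd', 'e']
'd': index 3 in ['a', 'b', 'c', 'd', 'e'] -> ['d', 'a', 'b', 'c', 'e']
'c': index 3 in ['d', 'a', 'b', 'c', 'e'] -> ['c', 'd', 'a', 'b', 'e']
'c': index 0 in ['c', 'd', 'a', 'b', 'e'] -> ['c', 'd', 'a', 'b', 'e']
'd': index 1 in ['c', 'd', 'a', 'b', 'e'] -> ['d', 'c', 'a', 'b', 'e']
'e': index 4 in ['d', 'c', 'a', 'b', 'e'] -> ['e', 'd', 'c', 'a', 'b']
'b': index 4 in ['e', 'd', 'c', 'a', 'b'] -> ['b', 'e', 'd', 'c', 'a']
'a': index 4 in ['b', 'e', 'd', 'c', 'a'] -> ['a', 'b', 'e', 'd', 'c']
'e': index 2 in ['a', 'b', 'e', 'd', 'c'] -> ['e', 'a', 'b', 'd', 'c']
'c': index 4 in ['e', 'a', 'b', 'd', 'c'] -> ['c', 'e', 'a', 'b', 'd']


Output: [1, 1, 3, 3, 0, 1, 4, 4, 4, 2, 4]


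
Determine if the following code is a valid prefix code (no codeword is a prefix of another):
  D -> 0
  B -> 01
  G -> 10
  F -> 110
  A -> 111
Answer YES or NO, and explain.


Checking each pair (does one codeword prefix another?):
  D='0' vs B='01': prefix -- VIOLATION

NO -- this is NOT a valid prefix code. D (0) is a prefix of B (01).


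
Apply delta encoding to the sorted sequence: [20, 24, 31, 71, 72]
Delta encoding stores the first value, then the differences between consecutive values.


First value: 20
Deltas:
  24 - 20 = 4
  31 - 24 = 7
  71 - 31 = 40
  72 - 71 = 1


Delta encoded: [20, 4, 7, 40, 1]


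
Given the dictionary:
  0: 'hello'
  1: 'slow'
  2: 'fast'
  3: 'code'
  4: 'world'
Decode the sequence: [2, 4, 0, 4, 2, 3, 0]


Look up each index in the dictionary:
  2 -> 'fast'
  4 -> 'world'
  0 -> 'hello'
  4 -> 'world'
  2 -> 'fast'
  3 -> 'code'
  0 -> 'hello'

Decoded: "fast world hello world fast code hello"


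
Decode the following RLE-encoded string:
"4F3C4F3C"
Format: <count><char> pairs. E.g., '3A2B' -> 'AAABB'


Expanding each <count><char> pair:
  4F -> 'FFFF'
  3C -> 'CCC'
  4F -> 'FFFF'
  3C -> 'CCC'

Decoded = FFFFCCCFFFFCCC


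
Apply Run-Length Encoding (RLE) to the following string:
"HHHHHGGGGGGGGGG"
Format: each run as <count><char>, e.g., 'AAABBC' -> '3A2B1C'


Scanning runs left to right:
  i=0: run of 'H' x 5 -> '5H'
  i=5: run of 'G' x 10 -> '10G'

RLE = 5H10G


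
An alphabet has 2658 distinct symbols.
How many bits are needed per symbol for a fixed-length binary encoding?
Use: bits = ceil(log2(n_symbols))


log2(2658) = 11.3761
Bracket: 2^11 = 2048 < 2658 <= 2^12 = 4096
So ceil(log2(2658)) = 12

bits = ceil(log2(2658)) = ceil(11.3761) = 12 bits


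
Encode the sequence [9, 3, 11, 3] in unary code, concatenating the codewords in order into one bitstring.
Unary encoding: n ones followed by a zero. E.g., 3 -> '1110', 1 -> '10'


Encode each number as n ones followed by a terminating 0:
  9 -> 1111111110 (10 bits)
  3 -> 1110 (4 bits)
  11 -> 111111111110 (12 bits)
  3 -> 1110 (4 bits)
Total length = 10 + 4 + 12 + 4 = 30 bits.

Unary([9, 3, 11, 3]) = 111111111011101111111111101110 (30 bits)


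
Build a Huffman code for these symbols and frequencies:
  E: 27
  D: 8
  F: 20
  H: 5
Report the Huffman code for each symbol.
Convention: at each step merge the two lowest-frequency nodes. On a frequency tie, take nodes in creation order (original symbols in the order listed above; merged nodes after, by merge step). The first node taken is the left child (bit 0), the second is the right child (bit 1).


Huffman tree construction:
Step 1: Merge H(5) + D(8) = 13
Step 2: Merge (H+D)(13) + F(20) = 33
Step 3: Merge E(27) + ((H+D)+F)(33) = 60
Read each symbol's code off the tree from the root (left child = 0, right child = 1).

Codes:
  E: 0 (length 1)
  D: 101 (length 3)
  F: 11 (length 2)
  H: 100 (length 3)
Average code length: 106/60 = 1.7667 bits/symbol


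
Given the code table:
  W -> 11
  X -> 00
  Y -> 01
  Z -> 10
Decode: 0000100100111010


Decoding:
00 -> X
00 -> X
10 -> Z
01 -> Y
00 -> X
11 -> W
10 -> Z
10 -> Z


Result: XXZYXWZZ


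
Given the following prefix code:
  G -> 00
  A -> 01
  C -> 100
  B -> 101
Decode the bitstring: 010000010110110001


Decoding step by step:
Bits 01 -> A
Bits 00 -> G
Bits 00 -> G
Bits 01 -> A
Bits 01 -> A
Bits 101 -> B
Bits 100 -> C
Bits 01 -> A


Decoded message: AGGAABCA


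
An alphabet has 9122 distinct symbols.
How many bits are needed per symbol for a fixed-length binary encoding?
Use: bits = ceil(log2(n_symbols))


log2(9122) = 13.1551
Bracket: 2^13 = 8192 < 9122 <= 2^14 = 16384
So ceil(log2(9122)) = 14

bits = ceil(log2(9122)) = ceil(13.1551) = 14 bits


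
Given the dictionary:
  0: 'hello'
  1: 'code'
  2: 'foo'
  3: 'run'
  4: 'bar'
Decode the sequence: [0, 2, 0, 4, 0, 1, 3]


Look up each index in the dictionary:
  0 -> 'hello'
  2 -> 'foo'
  0 -> 'hello'
  4 -> 'bar'
  0 -> 'hello'
  1 -> 'code'
  3 -> 'run'

Decoded: "hello foo hello bar hello code run"


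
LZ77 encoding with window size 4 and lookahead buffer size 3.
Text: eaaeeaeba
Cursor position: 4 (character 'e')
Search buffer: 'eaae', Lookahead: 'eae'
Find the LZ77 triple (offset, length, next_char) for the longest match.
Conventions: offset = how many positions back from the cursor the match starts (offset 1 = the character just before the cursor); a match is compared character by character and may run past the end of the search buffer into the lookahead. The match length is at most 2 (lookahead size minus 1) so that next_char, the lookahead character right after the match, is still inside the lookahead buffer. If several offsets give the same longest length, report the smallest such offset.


Try each offset into the search buffer:
  offset=1 (pos 3, char 'e'): match length 1
  offset=2 (pos 2, char 'a'): match length 0
  offset=3 (pos 1, char 'a'): match length 0
  offset=4 (pos 0, char 'e'): match length 2
Longest match has length 2 at offset 4.
next_char = character at position 4 + 2 = 6 -> 'e'

Best match: offset=4, length=2 (matching 'ea' starting at position 0)
LZ77 triple: (4, 2, 'e')
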